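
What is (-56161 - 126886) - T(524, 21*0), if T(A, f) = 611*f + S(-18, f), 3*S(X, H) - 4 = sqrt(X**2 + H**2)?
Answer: -549163/3 ≈ -1.8305e+5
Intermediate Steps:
S(X, H) = 4/3 + sqrt(H**2 + X**2)/3 (S(X, H) = 4/3 + sqrt(X**2 + H**2)/3 = 4/3 + sqrt(H**2 + X**2)/3)
T(A, f) = 4/3 + 611*f + sqrt(324 + f**2)/3 (T(A, f) = 611*f + (4/3 + sqrt(f**2 + (-18)**2)/3) = 611*f + (4/3 + sqrt(f**2 + 324)/3) = 611*f + (4/3 + sqrt(324 + f**2)/3) = 4/3 + 611*f + sqrt(324 + f**2)/3)
(-56161 - 126886) - T(524, 21*0) = (-56161 - 126886) - (4/3 + 611*(21*0) + sqrt(324 + (21*0)**2)/3) = -183047 - (4/3 + 611*0 + sqrt(324 + 0**2)/3) = -183047 - (4/3 + 0 + sqrt(324 + 0)/3) = -183047 - (4/3 + 0 + sqrt(324)/3) = -183047 - (4/3 + 0 + (1/3)*18) = -183047 - (4/3 + 0 + 6) = -183047 - 1*22/3 = -183047 - 22/3 = -549163/3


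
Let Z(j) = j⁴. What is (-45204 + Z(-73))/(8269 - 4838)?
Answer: 28353037/3431 ≈ 8263.8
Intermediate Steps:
(-45204 + Z(-73))/(8269 - 4838) = (-45204 + (-73)⁴)/(8269 - 4838) = (-45204 + 28398241)/3431 = 28353037*(1/3431) = 28353037/3431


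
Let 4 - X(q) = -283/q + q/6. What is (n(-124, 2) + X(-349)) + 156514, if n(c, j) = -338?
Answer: 327161023/2094 ≈ 1.5624e+5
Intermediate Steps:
X(q) = 4 + 283/q - q/6 (X(q) = 4 - (-283/q + q/6) = 4 + (283/q - q/6) = 4 + 283/q - q/6)
(n(-124, 2) + X(-349)) + 156514 = (-338 + (4 + 283/(-349) - ⅙*(-349))) + 156514 = (-338 + (4 + 283*(-1/349) + 349/6)) + 156514 = (-338 + (4 - 283/349 + 349/6)) + 156514 = (-338 + 128479/2094) + 156514 = -579293/2094 + 156514 = 327161023/2094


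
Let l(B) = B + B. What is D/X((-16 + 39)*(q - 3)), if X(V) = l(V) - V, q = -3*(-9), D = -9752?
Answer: -53/3 ≈ -17.667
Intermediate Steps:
l(B) = 2*B
q = 27
X(V) = V (X(V) = 2*V - V = V)
D/X((-16 + 39)*(q - 3)) = -9752*1/((-16 + 39)*(27 - 3)) = -9752/(23*24) = -9752/552 = -9752*1/552 = -53/3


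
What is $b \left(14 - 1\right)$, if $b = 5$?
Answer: $65$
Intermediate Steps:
$b \left(14 - 1\right) = 5 \left(14 - 1\right) = 5 \cdot 13 = 65$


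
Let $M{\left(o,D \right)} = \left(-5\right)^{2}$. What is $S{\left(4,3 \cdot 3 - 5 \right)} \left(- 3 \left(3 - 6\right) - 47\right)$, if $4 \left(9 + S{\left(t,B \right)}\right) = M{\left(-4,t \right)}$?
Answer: $\frac{209}{2} \approx 104.5$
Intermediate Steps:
$M{\left(o,D \right)} = 25$
$S{\left(t,B \right)} = - \frac{11}{4}$ ($S{\left(t,B \right)} = -9 + \frac{1}{4} \cdot 25 = -9 + \frac{25}{4} = - \frac{11}{4}$)
$S{\left(4,3 \cdot 3 - 5 \right)} \left(- 3 \left(3 - 6\right) - 47\right) = - \frac{11 \left(- 3 \left(3 - 6\right) - 47\right)}{4} = - \frac{11 \left(\left(-3\right) \left(-3\right) - 47\right)}{4} = - \frac{11 \left(9 - 47\right)}{4} = \left(- \frac{11}{4}\right) \left(-38\right) = \frac{209}{2}$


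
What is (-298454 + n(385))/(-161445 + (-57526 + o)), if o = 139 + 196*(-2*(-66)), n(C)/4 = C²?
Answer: -147223/96480 ≈ -1.5259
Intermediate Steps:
n(C) = 4*C²
o = 26011 (o = 139 + 196*132 = 139 + 25872 = 26011)
(-298454 + n(385))/(-161445 + (-57526 + o)) = (-298454 + 4*385²)/(-161445 + (-57526 + 26011)) = (-298454 + 4*148225)/(-161445 - 31515) = (-298454 + 592900)/(-192960) = 294446*(-1/192960) = -147223/96480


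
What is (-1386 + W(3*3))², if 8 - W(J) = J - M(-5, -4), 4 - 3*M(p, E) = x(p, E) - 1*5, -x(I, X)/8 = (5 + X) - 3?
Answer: 17372224/9 ≈ 1.9302e+6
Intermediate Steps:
x(I, X) = -16 - 8*X (x(I, X) = -8*((5 + X) - 3) = -8*(2 + X) = -16 - 8*X)
M(p, E) = 25/3 + 8*E/3 (M(p, E) = 4/3 - ((-16 - 8*E) - 1*5)/3 = 4/3 - ((-16 - 8*E) - 5)/3 = 4/3 - (-21 - 8*E)/3 = 4/3 + (7 + 8*E/3) = 25/3 + 8*E/3)
W(J) = 17/3 - J (W(J) = 8 - (J - (25/3 + (8/3)*(-4))) = 8 - (J - (25/3 - 32/3)) = 8 - (J - 1*(-7/3)) = 8 - (J + 7/3) = 8 - (7/3 + J) = 8 + (-7/3 - J) = 17/3 - J)
(-1386 + W(3*3))² = (-1386 + (17/3 - 3*3))² = (-1386 + (17/3 - 1*9))² = (-1386 + (17/3 - 9))² = (-1386 - 10/3)² = (-4168/3)² = 17372224/9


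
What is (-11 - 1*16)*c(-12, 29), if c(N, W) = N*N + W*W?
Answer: -26595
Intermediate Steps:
c(N, W) = N² + W²
(-11 - 1*16)*c(-12, 29) = (-11 - 1*16)*((-12)² + 29²) = (-11 - 16)*(144 + 841) = -27*985 = -26595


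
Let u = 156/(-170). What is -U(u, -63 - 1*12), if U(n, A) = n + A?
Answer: 6453/85 ≈ 75.918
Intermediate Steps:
u = -78/85 (u = 156*(-1/170) = -78/85 ≈ -0.91765)
U(n, A) = A + n
-U(u, -63 - 1*12) = -((-63 - 1*12) - 78/85) = -((-63 - 12) - 78/85) = -(-75 - 78/85) = -1*(-6453/85) = 6453/85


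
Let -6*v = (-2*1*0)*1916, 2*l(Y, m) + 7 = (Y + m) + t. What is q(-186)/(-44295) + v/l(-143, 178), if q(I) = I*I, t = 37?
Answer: -11532/14765 ≈ -0.78104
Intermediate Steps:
l(Y, m) = 15 + Y/2 + m/2 (l(Y, m) = -7/2 + ((Y + m) + 37)/2 = -7/2 + (37 + Y + m)/2 = -7/2 + (37/2 + Y/2 + m/2) = 15 + Y/2 + m/2)
q(I) = I²
v = 0 (v = --2*1*0*1916/6 = -(-2*0)*1916/6 = -0*1916 = -⅙*0 = 0)
q(-186)/(-44295) + v/l(-143, 178) = (-186)²/(-44295) + 0/(15 + (½)*(-143) + (½)*178) = 34596*(-1/44295) + 0/(15 - 143/2 + 89) = -11532/14765 + 0/(65/2) = -11532/14765 + 0*(2/65) = -11532/14765 + 0 = -11532/14765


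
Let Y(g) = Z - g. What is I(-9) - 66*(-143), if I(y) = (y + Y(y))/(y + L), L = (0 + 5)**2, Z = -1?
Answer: 151007/16 ≈ 9437.9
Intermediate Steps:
Y(g) = -1 - g
L = 25 (L = 5**2 = 25)
I(y) = -1/(25 + y) (I(y) = (y + (-1 - y))/(y + 25) = -1/(25 + y))
I(-9) - 66*(-143) = -1/(25 - 9) - 66*(-143) = -1/16 + 9438 = 151007/16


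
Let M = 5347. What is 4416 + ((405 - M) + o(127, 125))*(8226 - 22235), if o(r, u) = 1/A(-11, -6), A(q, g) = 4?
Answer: 276933567/4 ≈ 6.9233e+7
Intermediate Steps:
o(r, u) = 1/4
4416 + ((405 - M) + o(127, 125))*(8226 - 22235) = 4416 + ((405 - 1*5347) + 1/4)*(8226 - 22235) = 4416 + ((405 - 5347) + 1/4)*(-14009) = 4416 + (-4942 + 1/4)*(-14009) = 4416 - 19767/4*(-14009) = 4416 + 276915903/4 = 276933567/4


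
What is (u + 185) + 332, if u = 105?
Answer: 622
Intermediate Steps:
(u + 185) + 332 = (105 + 185) + 332 = 290 + 332 = 622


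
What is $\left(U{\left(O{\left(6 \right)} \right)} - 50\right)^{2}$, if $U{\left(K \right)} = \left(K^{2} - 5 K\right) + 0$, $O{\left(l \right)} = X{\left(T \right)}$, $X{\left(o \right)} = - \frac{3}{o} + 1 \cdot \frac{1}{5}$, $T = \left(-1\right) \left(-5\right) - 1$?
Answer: $\frac{352650841}{160000} \approx 2204.1$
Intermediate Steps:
$T = 4$ ($T = 5 - 1 = 4$)
$X{\left(o \right)} = \frac{1}{5} - \frac{3}{o}$ ($X{\left(o \right)} = - \frac{3}{o} + 1 \cdot \frac{1}{5} = - \frac{3}{o} + \frac{1}{5} = \frac{1}{5} - \frac{3}{o}$)
$O{\left(l \right)} = - \frac{11}{20}$ ($O{\left(l \right)} = \frac{-15 + 4}{5 \cdot 4} = \frac{1}{5} \cdot \frac{1}{4} \left(-11\right) = - \frac{11}{20}$)
$U{\left(K \right)} = K^{2} - 5 K$
$\left(U{\left(O{\left(6 \right)} \right)} - 50\right)^{2} = \left(- \frac{11 \left(-5 - \frac{11}{20}\right)}{20} - 50\right)^{2} = \left(\left(- \frac{11}{20}\right) \left(- \frac{111}{20}\right) - 50\right)^{2} = \left(\frac{1221}{400} - 50\right)^{2} = \left(- \frac{18779}{400}\right)^{2} = \frac{352650841}{160000}$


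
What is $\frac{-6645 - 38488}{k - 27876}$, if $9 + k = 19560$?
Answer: $\frac{45133}{8325} \approx 5.4214$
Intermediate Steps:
$k = 19551$ ($k = -9 + 19560 = 19551$)
$\frac{-6645 - 38488}{k - 27876} = \frac{-6645 - 38488}{19551 - 27876} = - \frac{45133}{-8325} = \left(-45133\right) \left(- \frac{1}{8325}\right) = \frac{45133}{8325}$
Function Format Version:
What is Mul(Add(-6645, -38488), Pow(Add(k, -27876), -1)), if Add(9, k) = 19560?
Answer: Rational(45133, 8325) ≈ 5.4214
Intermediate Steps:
k = 19551 (k = Add(-9, 19560) = 19551)
Mul(Add(-6645, -38488), Pow(Add(k, -27876), -1)) = Mul(Add(-6645, -38488), Pow(Add(19551, -27876), -1)) = Mul(-45133, Pow(-8325, -1)) = Mul(-45133, Rational(-1, 8325)) = Rational(45133, 8325)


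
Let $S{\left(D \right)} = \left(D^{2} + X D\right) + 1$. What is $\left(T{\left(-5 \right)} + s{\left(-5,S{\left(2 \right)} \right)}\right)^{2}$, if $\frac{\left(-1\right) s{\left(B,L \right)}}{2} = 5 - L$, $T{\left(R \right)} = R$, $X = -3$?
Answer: $289$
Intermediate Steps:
$S{\left(D \right)} = 1 + D^{2} - 3 D$ ($S{\left(D \right)} = \left(D^{2} - 3 D\right) + 1 = 1 + D^{2} - 3 D$)
$s{\left(B,L \right)} = -10 + 2 L$ ($s{\left(B,L \right)} = - 2 \left(5 - L\right) = -10 + 2 L$)
$\left(T{\left(-5 \right)} + s{\left(-5,S{\left(2 \right)} \right)}\right)^{2} = \left(-5 - \left(10 - 2 \left(1 + 2^{2} - 6\right)\right)\right)^{2} = \left(-5 - \left(10 - 2 \left(1 + 4 - 6\right)\right)\right)^{2} = \left(-5 + \left(-10 + 2 \left(-1\right)\right)\right)^{2} = \left(-5 - 12\right)^{2} = \left(-17\right)^{2} = 289$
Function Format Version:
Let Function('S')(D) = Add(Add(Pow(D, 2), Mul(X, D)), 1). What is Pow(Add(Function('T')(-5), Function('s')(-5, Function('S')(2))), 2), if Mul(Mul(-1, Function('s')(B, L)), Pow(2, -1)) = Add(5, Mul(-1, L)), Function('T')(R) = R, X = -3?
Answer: 289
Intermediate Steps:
Function('S')(D) = Add(1, Pow(D, 2), Mul(-3, D)) (Function('S')(D) = Add(Add(Pow(D, 2), Mul(-3, D)), 1) = Add(1, Pow(D, 2), Mul(-3, D)))
Function('s')(B, L) = Add(-10, Mul(2, L)) (Function('s')(B, L) = Mul(-2, Add(5, Mul(-1, L))) = Add(-10, Mul(2, L)))
Pow(Add(Function('T')(-5), Function('s')(-5, Function('S')(2))), 2) = Pow(Add(-5, Add(-10, Mul(2, Add(1, Pow(2, 2), Mul(-3, 2))))), 2) = Pow(Add(-5, Add(-10, Mul(2, Add(1, 4, -6)))), 2) = Pow(Add(-5, Add(-10, Mul(2, -1))), 2) = Pow(Add(-5, Add(-10, -2)), 2) = Pow(Add(-5, -12), 2) = Pow(-17, 2) = 289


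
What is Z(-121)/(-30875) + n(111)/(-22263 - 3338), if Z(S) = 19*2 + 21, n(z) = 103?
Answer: -4690584/790430875 ≈ -0.0059342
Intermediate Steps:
Z(S) = 59 (Z(S) = 38 + 21 = 59)
Z(-121)/(-30875) + n(111)/(-22263 - 3338) = 59/(-30875) + 103/(-22263 - 3338) = 59*(-1/30875) + 103/(-25601) = -59/30875 + 103*(-1/25601) = -59/30875 - 103/25601 = -4690584/790430875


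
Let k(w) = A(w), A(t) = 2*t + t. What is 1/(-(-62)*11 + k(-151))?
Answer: 1/229 ≈ 0.0043668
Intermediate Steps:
A(t) = 3*t
k(w) = 3*w
1/(-(-62)*11 + k(-151)) = 1/(-(-62)*11 + 3*(-151)) = 1/(-31*(-2)*11 - 453) = 1/(62*11 - 453) = 1/(682 - 453) = 1/229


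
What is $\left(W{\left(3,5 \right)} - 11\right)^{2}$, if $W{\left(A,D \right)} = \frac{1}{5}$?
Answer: $\frac{2916}{25} \approx 116.64$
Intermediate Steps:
$W{\left(A,D \right)} = \frac{1}{5}$
$\left(W{\left(3,5 \right)} - 11\right)^{2} = \left(\frac{1}{5} - 11\right)^{2} = \left(- \frac{54}{5}\right)^{2} = \frac{2916}{25}$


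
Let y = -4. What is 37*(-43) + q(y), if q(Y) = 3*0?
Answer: -1591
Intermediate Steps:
q(Y) = 0
37*(-43) + q(y) = 37*(-43) + 0 = -1591 + 0 = -1591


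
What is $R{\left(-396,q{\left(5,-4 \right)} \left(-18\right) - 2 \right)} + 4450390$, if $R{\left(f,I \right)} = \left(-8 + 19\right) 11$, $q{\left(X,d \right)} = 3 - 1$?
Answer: $4450511$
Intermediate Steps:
$q{\left(X,d \right)} = 2$ ($q{\left(X,d \right)} = 3 - 1 = 2$)
$R{\left(f,I \right)} = 121$ ($R{\left(f,I \right)} = 11 \cdot 11 = 121$)
$R{\left(-396,q{\left(5,-4 \right)} \left(-18\right) - 2 \right)} + 4450390 = 121 + 4450390 = 4450511$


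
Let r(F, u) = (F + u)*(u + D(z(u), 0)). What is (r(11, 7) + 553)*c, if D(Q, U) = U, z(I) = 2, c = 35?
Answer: 23765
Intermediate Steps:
r(F, u) = u*(F + u) (r(F, u) = (F + u)*(u + 0) = (F + u)*u = u*(F + u))
(r(11, 7) + 553)*c = (7*(11 + 7) + 553)*35 = (7*18 + 553)*35 = (126 + 553)*35 = 679*35 = 23765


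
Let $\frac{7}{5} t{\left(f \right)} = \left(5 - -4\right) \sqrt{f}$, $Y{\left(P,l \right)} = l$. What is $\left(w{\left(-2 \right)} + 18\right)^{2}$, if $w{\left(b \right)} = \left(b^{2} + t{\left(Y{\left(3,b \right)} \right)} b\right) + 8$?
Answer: $\frac{27900}{49} - \frac{5400 i \sqrt{2}}{7} \approx 569.39 - 1091.0 i$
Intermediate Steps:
$t{\left(f \right)} = \frac{45 \sqrt{f}}{7}$ ($t{\left(f \right)} = \frac{5 \left(5 - -4\right) \sqrt{f}}{7} = \frac{5 \left(5 + 4\right) \sqrt{f}}{7} = \frac{5 \cdot 9 \sqrt{f}}{7} = \frac{45 \sqrt{f}}{7}$)
$w{\left(b \right)} = 8 + b^{2} + \frac{45 b^{\frac{3}{2}}}{7}$ ($w{\left(b \right)} = \left(b^{2} + \frac{45 \sqrt{b}}{7} b\right) + 8 = \left(b^{2} + \frac{45 b^{\frac{3}{2}}}{7}\right) + 8 = 8 + b^{2} + \frac{45 b^{\frac{3}{2}}}{7}$)
$\left(w{\left(-2 \right)} + 18\right)^{2} = \left(\left(8 + \left(-2\right)^{2} + \frac{45 \left(-2\right)^{\frac{3}{2}}}{7}\right) + 18\right)^{2} = \left(\left(8 + 4 + \frac{45 \left(- 2 i \sqrt{2}\right)}{7}\right) + 18\right)^{2} = \left(\left(8 + 4 - \frac{90 i \sqrt{2}}{7}\right) + 18\right)^{2} = \left(\left(12 - \frac{90 i \sqrt{2}}{7}\right) + 18\right)^{2} = \left(30 - \frac{90 i \sqrt{2}}{7}\right)^{2}$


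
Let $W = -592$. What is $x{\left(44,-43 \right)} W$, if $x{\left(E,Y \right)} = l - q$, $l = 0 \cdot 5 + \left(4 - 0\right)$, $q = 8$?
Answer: $2368$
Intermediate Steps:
$l = 4$ ($l = 0 + \left(4 + 0\right) = 0 + 4 = 4$)
$x{\left(E,Y \right)} = -4$ ($x{\left(E,Y \right)} = 4 - 8 = -4$)
$x{\left(44,-43 \right)} W = \left(-4\right) \left(-592\right) = 2368$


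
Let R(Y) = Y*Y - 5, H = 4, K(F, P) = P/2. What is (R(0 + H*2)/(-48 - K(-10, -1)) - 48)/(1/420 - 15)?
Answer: 392952/119681 ≈ 3.2833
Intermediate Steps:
K(F, P) = P/2 (K(F, P) = P*(½) = P/2)
R(Y) = -5 + Y² (R(Y) = Y² - 5 = -5 + Y²)
(R(0 + H*2)/(-48 - K(-10, -1)) - 48)/(1/420 - 15) = ((-5 + (0 + 4*2)²)/(-48 - (-1)/2) - 48)/(1/420 - 15) = ((-5 + (0 + 8)²)/(-48 - 1*(-½)) - 48)/(1/420 - 15) = ((-5 + 8²)/(-48 + ½) - 48)/(-6299/420) = ((-5 + 64)/(-95/2) - 48)*(-420/6299) = (59*(-2/95) - 48)*(-420/6299) = (-118/95 - 48)*(-420/6299) = -4678/95*(-420/6299) = 392952/119681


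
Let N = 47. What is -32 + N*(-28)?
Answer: -1348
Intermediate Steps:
-32 + N*(-28) = -32 + 47*(-28) = -32 - 1316 = -1348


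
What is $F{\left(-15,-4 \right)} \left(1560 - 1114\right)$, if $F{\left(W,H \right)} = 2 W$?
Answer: $-13380$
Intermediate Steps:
$F{\left(-15,-4 \right)} \left(1560 - 1114\right) = 2 \left(-15\right) \left(1560 - 1114\right) = \left(-30\right) 446 = -13380$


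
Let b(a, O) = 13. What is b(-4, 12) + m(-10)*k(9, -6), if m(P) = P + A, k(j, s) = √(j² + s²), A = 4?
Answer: 13 - 18*√13 ≈ -51.900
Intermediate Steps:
m(P) = 4 + P (m(P) = P + 4 = 4 + P)
b(-4, 12) + m(-10)*k(9, -6) = 13 + (4 - 10)*√(9² + (-6)²) = 13 - 6*√(81 + 36) = 13 - 18*√13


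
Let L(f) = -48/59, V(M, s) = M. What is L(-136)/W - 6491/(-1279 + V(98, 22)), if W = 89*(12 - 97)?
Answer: 2897217173/527121635 ≈ 5.4963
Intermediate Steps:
L(f) = -48/59 (L(f) = -48*1/59 = -48/59)
W = -7565 (W = 89*(-85) = -7565)
L(-136)/W - 6491/(-1279 + V(98, 22)) = -48/59/(-7565) - 6491/(-1279 + 98) = -48/59*(-1/7565) - 6491/(-1181) = 48/446335 - 6491*(-1/1181) = 48/446335 + 6491/1181 = 2897217173/527121635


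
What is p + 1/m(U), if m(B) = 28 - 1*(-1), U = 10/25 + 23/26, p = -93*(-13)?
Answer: 35062/29 ≈ 1209.0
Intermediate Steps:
p = 1209
U = 167/130 (U = 10*(1/25) + 23*(1/26) = ⅖ + 23/26 = 167/130 ≈ 1.2846)
m(B) = 29 (m(B) = 28 + 1 = 29)
p + 1/m(U) = 1209 + 1/29 = 35062/29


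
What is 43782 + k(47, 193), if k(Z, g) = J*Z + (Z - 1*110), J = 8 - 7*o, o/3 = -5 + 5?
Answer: 44095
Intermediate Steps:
o = 0 (o = 3*(-5 + 5) = 3*0 = 0)
J = 8 (J = 8 - 7*0 = 8 + 0 = 8)
k(Z, g) = -110 + 9*Z (k(Z, g) = 8*Z + (Z - 1*110) = 8*Z + (Z - 110) = 8*Z + (-110 + Z) = -110 + 9*Z)
43782 + k(47, 193) = 43782 + (-110 + 9*47) = 43782 + (-110 + 423) = 43782 + 313 = 44095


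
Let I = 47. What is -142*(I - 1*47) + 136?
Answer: 136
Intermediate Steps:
-142*(I - 1*47) + 136 = -142*(47 - 1*47) + 136 = -142*(47 - 47) + 136 = -142*0 + 136 = 0 + 136 = 136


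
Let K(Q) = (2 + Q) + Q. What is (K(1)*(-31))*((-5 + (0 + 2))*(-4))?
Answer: -1488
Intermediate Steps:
K(Q) = 2 + 2*Q
(K(1)*(-31))*((-5 + (0 + 2))*(-4)) = ((2 + 2*1)*(-31))*((-5 + (0 + 2))*(-4)) = ((2 + 2)*(-31))*((-5 + 2)*(-4)) = (4*(-31))*(-3*(-4)) = -124*12 = -1488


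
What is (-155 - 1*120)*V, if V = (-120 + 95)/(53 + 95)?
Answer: 6875/148 ≈ 46.453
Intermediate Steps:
V = -25/148 ≈ -0.16892
(-155 - 1*120)*V = (-155 - 1*120)*(-25/148) = (-155 - 120)*(-25/148) = -275*(-25/148) = 6875/148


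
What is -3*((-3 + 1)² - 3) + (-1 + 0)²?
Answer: -2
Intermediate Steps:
-3*((-3 + 1)² - 3) + (-1 + 0)² = -3*((-2)² - 3) + (-1)² = -3*(4 - 3) + 1 = -3*1 + 1 = -3 + 1 = -2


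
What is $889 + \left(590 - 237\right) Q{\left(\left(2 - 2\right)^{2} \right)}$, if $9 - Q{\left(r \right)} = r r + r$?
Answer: $4066$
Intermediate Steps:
$Q{\left(r \right)} = 9 - r - r^{2}$ ($Q{\left(r \right)} = 9 - \left(r r + r\right) = 9 - \left(r^{2} + r\right) = 9 - \left(r + r^{2}\right) = 9 - r - r^{2}$)
$889 + \left(590 - 237\right) Q{\left(\left(2 - 2\right)^{2} \right)} = 889 + \left(590 - 237\right) \left(9 - \left(2 - 2\right)^{2} - \left(\left(2 - 2\right)^{2}\right)^{2}\right) = 889 + 353 \left(9 - 0^{2} - \left(0^{2}\right)^{2}\right) = 889 + 353 \left(9 - 0 - 0^{2}\right) = 889 + 353 \left(9 + 0 - 0\right) = 889 + 353 \left(9 + 0 + 0\right) = 889 + 353 \cdot 9 = 889 + 3177 = 4066$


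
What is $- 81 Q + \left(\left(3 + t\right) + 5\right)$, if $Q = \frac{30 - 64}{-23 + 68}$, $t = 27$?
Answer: $\frac{481}{5} \approx 96.2$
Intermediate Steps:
$Q = - \frac{34}{45} \approx -0.75556$
$- 81 Q + \left(\left(3 + t\right) + 5\right) = \left(-81\right) \left(- \frac{34}{45}\right) + \left(\left(3 + 27\right) + 5\right) = \frac{306}{5} + \left(30 + 5\right) = \frac{306}{5} + 35 = \frac{481}{5}$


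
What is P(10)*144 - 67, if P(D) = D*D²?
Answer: 143933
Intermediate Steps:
P(D) = D³
P(10)*144 - 67 = 10³*144 - 67 = 1000*144 - 67 = 144000 - 67 = 143933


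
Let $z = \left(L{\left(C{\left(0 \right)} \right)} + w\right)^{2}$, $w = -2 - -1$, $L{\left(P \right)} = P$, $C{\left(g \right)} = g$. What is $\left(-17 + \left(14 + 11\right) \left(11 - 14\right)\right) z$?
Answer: $-92$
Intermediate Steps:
$w = -1$ ($w = -2 + 1 = -1$)
$z = 1$ ($z = \left(0 - 1\right)^{2} = \left(-1\right)^{2} = 1$)
$\left(-17 + \left(14 + 11\right) \left(11 - 14\right)\right) z = \left(-17 + \left(14 + 11\right) \left(11 - 14\right)\right) 1 = \left(-17 + 25 \left(-3\right)\right) 1 = \left(-17 - 75\right) 1 = \left(-92\right) 1 = -92$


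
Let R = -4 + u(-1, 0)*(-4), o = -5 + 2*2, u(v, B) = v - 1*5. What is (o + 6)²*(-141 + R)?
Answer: -3025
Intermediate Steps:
u(v, B) = -5 + v (u(v, B) = v - 5 = -5 + v)
o = -1 (o = -5 + 4 = -1)
R = 20 (R = -4 + (-5 - 1)*(-4) = -4 - 6*(-4) = -4 + 24 = 20)
(o + 6)²*(-141 + R) = (-1 + 6)²*(-141 + 20) = 5²*(-121) = 25*(-121) = -3025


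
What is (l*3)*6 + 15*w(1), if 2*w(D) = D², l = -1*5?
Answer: -165/2 ≈ -82.500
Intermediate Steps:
l = -5
w(D) = D²/2
(l*3)*6 + 15*w(1) = -5*3*6 + 15*((½)*1²) = -15*6 + 15*((½)*1) = -90 + 15*(½) = -90 + 15/2 = -165/2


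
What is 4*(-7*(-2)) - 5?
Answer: 51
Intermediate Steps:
4*(-7*(-2)) - 5 = 4*14 - 5 = 56 - 5 = 51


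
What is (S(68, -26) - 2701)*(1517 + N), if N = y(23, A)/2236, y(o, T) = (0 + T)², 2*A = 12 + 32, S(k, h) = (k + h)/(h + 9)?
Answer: -38978930916/9503 ≈ -4.1018e+6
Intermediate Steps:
S(k, h) = (h + k)/(9 + h)
A = 22 (A = (12 + 32)/2 = (½)*44 = 22)
y(o, T) = T²
N = 121/559 (N = 22²/2236 = 484*(1/2236) = 121/559 ≈ 0.21646)
(S(68, -26) - 2701)*(1517 + N) = ((-26 + 68)/(9 - 26) - 2701)*(1517 + 121/559) = (42/(-17) - 2701)*(848124/559) = (-1/17*42 - 2701)*(848124/559) = (-42/17 - 2701)*(848124/559) = -45959/17*848124/559 = -38978930916/9503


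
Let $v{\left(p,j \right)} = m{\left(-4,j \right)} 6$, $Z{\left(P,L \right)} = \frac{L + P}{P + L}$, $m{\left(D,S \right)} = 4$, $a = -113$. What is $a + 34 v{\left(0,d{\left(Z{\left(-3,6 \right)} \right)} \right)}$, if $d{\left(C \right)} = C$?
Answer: $703$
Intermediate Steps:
$Z{\left(P,L \right)} = 1$ ($Z{\left(P,L \right)} = \frac{L + P}{L + P} = 1$)
$v{\left(p,j \right)} = 24$ ($v{\left(p,j \right)} = 4 \cdot 6 = 24$)
$a + 34 v{\left(0,d{\left(Z{\left(-3,6 \right)} \right)} \right)} = -113 + 34 \cdot 24 = -113 + 816 = 703$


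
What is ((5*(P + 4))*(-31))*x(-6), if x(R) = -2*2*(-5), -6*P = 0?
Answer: -12400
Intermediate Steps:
P = 0 (P = -1/6*0 = 0)
x(R) = 20 (x(R) = -4*(-5) = 20)
((5*(P + 4))*(-31))*x(-6) = ((5*(0 + 4))*(-31))*20 = ((5*4)*(-31))*20 = (20*(-31))*20 = -620*20 = -12400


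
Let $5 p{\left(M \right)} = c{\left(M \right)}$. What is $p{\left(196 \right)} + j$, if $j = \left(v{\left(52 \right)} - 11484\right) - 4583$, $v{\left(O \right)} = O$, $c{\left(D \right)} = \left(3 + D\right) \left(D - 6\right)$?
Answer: $-8453$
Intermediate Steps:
$c{\left(D \right)} = \left(-6 + D\right) \left(3 + D\right)$ ($c{\left(D \right)} = \left(3 + D\right) \left(-6 + D\right) = \left(-6 + D\right) \left(3 + D\right)$)
$j = -16015$ ($j = \left(52 - 11484\right) - 4583 = -11432 - 4583 = -16015$)
$p{\left(M \right)} = - \frac{18}{5} - \frac{3 M}{5} + \frac{M^{2}}{5}$ ($p{\left(M \right)} = \frac{-18 + M^{2} - 3 M}{5} = - \frac{18}{5} - \frac{3 M}{5} + \frac{M^{2}}{5}$)
$p{\left(196 \right)} + j = \left(- \frac{18}{5} - \frac{588}{5} + \frac{196^{2}}{5}\right) - 16015 = \left(- \frac{18}{5} - \frac{588}{5} + \frac{1}{5} \cdot 38416\right) - 16015 = \left(- \frac{18}{5} - \frac{588}{5} + \frac{38416}{5}\right) - 16015 = 7562 - 16015 = -8453$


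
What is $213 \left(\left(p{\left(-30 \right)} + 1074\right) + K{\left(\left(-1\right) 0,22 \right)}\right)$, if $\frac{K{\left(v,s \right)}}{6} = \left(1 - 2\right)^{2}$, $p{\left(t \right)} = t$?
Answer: $223650$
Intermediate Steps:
$K{\left(v,s \right)} = 6$ ($K{\left(v,s \right)} = 6 \left(1 - 2\right)^{2} = 6 \left(-1\right)^{2} = 6 \cdot 1 = 6$)
$213 \left(\left(p{\left(-30 \right)} + 1074\right) + K{\left(\left(-1\right) 0,22 \right)}\right) = 213 \left(\left(-30 + 1074\right) + 6\right) = 213 \left(1044 + 6\right) = 213 \cdot 1050 = 223650$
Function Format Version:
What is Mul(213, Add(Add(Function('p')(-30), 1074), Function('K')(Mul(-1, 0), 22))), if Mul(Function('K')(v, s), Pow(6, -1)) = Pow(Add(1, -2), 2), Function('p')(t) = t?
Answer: 223650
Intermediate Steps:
Function('K')(v, s) = 6 (Function('K')(v, s) = Mul(6, Pow(Add(1, -2), 2)) = Mul(6, Pow(-1, 2)) = Mul(6, 1) = 6)
Mul(213, Add(Add(Function('p')(-30), 1074), Function('K')(Mul(-1, 0), 22))) = Mul(213, Add(Add(-30, 1074), 6)) = Mul(213, Add(1044, 6)) = Mul(213, 1050) = 223650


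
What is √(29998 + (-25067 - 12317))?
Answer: I*√7386 ≈ 85.942*I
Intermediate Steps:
√(29998 + (-25067 - 12317)) = √(29998 - 37384) = √(-7386) = I*√7386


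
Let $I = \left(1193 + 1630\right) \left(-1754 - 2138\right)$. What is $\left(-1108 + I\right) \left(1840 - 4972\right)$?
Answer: $34415117568$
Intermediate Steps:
$I = -10987116$ ($I = 2823 \left(-3892\right) = -10987116$)
$\left(-1108 + I\right) \left(1840 - 4972\right) = \left(-1108 - 10987116\right) \left(1840 - 4972\right) = \left(-10988224\right) \left(-3132\right) = 34415117568$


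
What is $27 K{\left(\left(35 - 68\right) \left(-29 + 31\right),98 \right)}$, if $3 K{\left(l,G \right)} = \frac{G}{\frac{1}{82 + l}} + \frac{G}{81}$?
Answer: $\frac{127106}{9} \approx 14123.0$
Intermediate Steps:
$K{\left(l,G \right)} = \frac{G}{243} + \frac{G \left(82 + l\right)}{3}$ ($K{\left(l,G \right)} = \frac{\frac{G}{\frac{1}{82 + l}} + \frac{G}{81}}{3} = \frac{G \left(82 + l\right) + G \frac{1}{81}}{3} = \frac{G \left(82 + l\right) + \frac{G}{81}}{3} = \frac{\frac{G}{81} + G \left(82 + l\right)}{3} = \frac{G}{243} + \frac{G \left(82 + l\right)}{3}$)
$27 K{\left(\left(35 - 68\right) \left(-29 + 31\right),98 \right)} = 27 \cdot \frac{1}{243} \cdot 98 \left(6643 + 81 \left(35 - 68\right) \left(-29 + 31\right)\right) = 27 \cdot \frac{1}{243} \cdot 98 \left(6643 + 81 \left(\left(-33\right) 2\right)\right) = 27 \cdot \frac{1}{243} \cdot 98 \left(6643 + 81 \left(-66\right)\right) = 27 \cdot \frac{1}{243} \cdot 98 \left(6643 - 5346\right) = 27 \cdot \frac{1}{243} \cdot 98 \cdot 1297 = 27 \cdot \frac{127106}{243} = \frac{127106}{9}$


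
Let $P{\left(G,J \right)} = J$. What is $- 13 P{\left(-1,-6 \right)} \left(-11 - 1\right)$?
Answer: $-936$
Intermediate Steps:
$- 13 P{\left(-1,-6 \right)} \left(-11 - 1\right) = \left(-13\right) \left(-6\right) \left(-11 - 1\right) = 78 \left(-11 - 1\right) = 78 \left(-12\right) = -936$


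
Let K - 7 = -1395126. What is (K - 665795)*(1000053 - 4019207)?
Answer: 6222216746756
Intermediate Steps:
K = -1395119 (K = 7 - 1395126 = -1395119)
(K - 665795)*(1000053 - 4019207) = (-1395119 - 665795)*(1000053 - 4019207) = -2060914*(-3019154) = 6222216746756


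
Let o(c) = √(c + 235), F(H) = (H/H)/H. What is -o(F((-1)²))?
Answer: -2*√59 ≈ -15.362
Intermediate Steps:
F(H) = 1/H
o(c) = √(235 + c)
-o(F((-1)²)) = -√(235 + 1/((-1)²)) = -√(235 + 1/1) = -√(235 + 1) = -√236 = -2*√59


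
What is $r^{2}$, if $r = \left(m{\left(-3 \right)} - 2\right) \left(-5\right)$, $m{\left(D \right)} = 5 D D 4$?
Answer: $792100$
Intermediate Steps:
$m{\left(D \right)} = 20 D^{2}$ ($m{\left(D \right)} = 5 D^{2} \cdot 4 = 20 D^{2}$)
$r = -890$ ($r = \left(20 \left(-3\right)^{2} - 2\right) \left(-5\right) = \left(20 \cdot 9 - 2\right) \left(-5\right) = \left(180 - 2\right) \left(-5\right) = 178 \left(-5\right) = -890$)
$r^{2} = \left(-890\right)^{2} = 792100$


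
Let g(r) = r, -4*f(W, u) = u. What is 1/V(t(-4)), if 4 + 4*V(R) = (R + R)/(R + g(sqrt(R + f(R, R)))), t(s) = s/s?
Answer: -1/2 - sqrt(3)/2 ≈ -1.3660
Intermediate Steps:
f(W, u) = -u/4
t(s) = 1
V(R) = -1 + R/(2*(R + sqrt(3)*sqrt(R)/2)) (V(R) = -1 + ((R + R)/(R + sqrt(R - R/4)))/4 = -1 + ((2*R)/(R + sqrt(3*R/4)))/4 = -1 + ((2*R)/(R + sqrt(3)*sqrt(R)/2))/4 = -1 + (2*R/(R + sqrt(3)*sqrt(R)/2))/4 = -1 + R/(2*(R + sqrt(3)*sqrt(R)/2)))
1/V(t(-4)) = 1/((-1*1 - sqrt(3)*sqrt(1))/(2*1 + sqrt(3)*sqrt(1))) = 1/((-1 - 1*sqrt(3)*1)/(2 + sqrt(3)*1)) = 1/((-1 - sqrt(3))/(2 + sqrt(3))) = (2 + sqrt(3))/(-1 - sqrt(3))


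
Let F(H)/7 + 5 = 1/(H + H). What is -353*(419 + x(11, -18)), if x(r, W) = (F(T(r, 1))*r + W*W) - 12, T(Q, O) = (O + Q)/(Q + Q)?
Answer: -1764647/12 ≈ -1.4705e+5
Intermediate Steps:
T(Q, O) = (O + Q)/(2*Q) (T(Q, O) = (O + Q)/((2*Q)) = (O + Q)*(1/(2*Q)) = (O + Q)/(2*Q))
F(H) = -35 + 7/(2*H) (F(H) = -35 + 7/(H + H) = -35 + 7/((2*H)) = -35 + 7*(1/(2*H)) = -35 + 7/(2*H))
x(r, W) = -12 + W² + r*(-35 + 7*r/(1 + r)) (x(r, W) = ((-35 + 7/(2*(((1 + r)/(2*r)))))*r + W*W) - 12 = ((-35 + 7*(2*r/(1 + r))/2)*r + W²) - 12 = ((-35 + 7*r/(1 + r))*r + W²) - 12 = (r*(-35 + 7*r/(1 + r)) + W²) - 12 = (W² + r*(-35 + 7*r/(1 + r))) - 12 = -12 + W² + r*(-35 + 7*r/(1 + r)))
-353*(419 + x(11, -18)) = -353*(419 + ((1 + 11)*(-12 + (-18)²) - 7*11*(5 + 4*11))/(1 + 11)) = -353*(419 + (12*(-12 + 324) - 7*11*(5 + 44))/12) = -353*(419 + (12*312 - 7*11*49)/12) = -353*(419 + (3744 - 3773)/12) = -353*(419 + (1/12)*(-29)) = -353*(419 - 29/12) = -353*4999/12 = -1764647/12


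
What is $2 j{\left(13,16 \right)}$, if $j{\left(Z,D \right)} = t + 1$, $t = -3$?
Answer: $-4$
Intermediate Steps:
$j{\left(Z,D \right)} = -2$ ($j{\left(Z,D \right)} = -3 + 1 = -2$)
$2 j{\left(13,16 \right)} = 2 \left(-2\right) = -4$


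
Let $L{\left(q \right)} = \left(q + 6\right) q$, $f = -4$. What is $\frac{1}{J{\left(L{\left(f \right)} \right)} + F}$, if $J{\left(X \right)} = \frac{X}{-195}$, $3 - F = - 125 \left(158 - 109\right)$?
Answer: $\frac{195}{1194968} \approx 0.00016318$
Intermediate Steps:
$L{\left(q \right)} = q \left(6 + q\right)$ ($L{\left(q \right)} = \left(6 + q\right) q = q \left(6 + q\right)$)
$F = 6128$ ($F = 3 - - 125 \left(158 - 109\right) = 3 - \left(-125\right) 49 = 3 - -6125 = 3 + 6125 = 6128$)
$J{\left(X \right)} = - \frac{X}{195}$ ($J{\left(X \right)} = X \left(- \frac{1}{195}\right) = - \frac{X}{195}$)
$\frac{1}{J{\left(L{\left(f \right)} \right)} + F} = \frac{1}{- \frac{\left(-4\right) \left(6 - 4\right)}{195} + 6128} = \frac{1}{- \frac{\left(-4\right) 2}{195} + 6128} = \frac{1}{\left(- \frac{1}{195}\right) \left(-8\right) + 6128} = \frac{1}{\frac{8}{195} + 6128} = \frac{1}{\frac{1194968}{195}} = \frac{195}{1194968}$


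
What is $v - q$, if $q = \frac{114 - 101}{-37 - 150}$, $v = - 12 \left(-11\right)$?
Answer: $\frac{24697}{187} \approx 132.07$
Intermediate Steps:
$v = 132$ ($v = \left(-1\right) \left(-132\right) = 132$)
$q = - \frac{13}{187}$ ($q = \frac{13}{-187} = 13 \left(- \frac{1}{187}\right) = - \frac{13}{187} \approx -0.069519$)
$v - q = 132 - - \frac{13}{187} = 132 + \frac{13}{187} = \frac{24697}{187}$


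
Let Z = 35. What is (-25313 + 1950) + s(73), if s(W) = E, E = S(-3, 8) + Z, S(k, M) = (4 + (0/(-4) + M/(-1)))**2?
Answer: -23312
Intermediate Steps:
S(k, M) = (4 - M)**2 (S(k, M) = (4 + (0*(-1/4) + M*(-1)))**2 = (4 + (0 - M))**2 = (4 - M)**2)
E = 51 (E = (-4 + 8)**2 + 35 = 4**2 + 35 = 16 + 35 = 51)
s(W) = 51
(-25313 + 1950) + s(73) = (-25313 + 1950) + 51 = -23363 + 51 = -23312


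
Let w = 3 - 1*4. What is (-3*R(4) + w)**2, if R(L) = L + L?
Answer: 625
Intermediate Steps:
R(L) = 2*L
w = -1 (w = 3 - 4 = -1)
(-3*R(4) + w)**2 = (-6*4 - 1)**2 = (-3*8 - 1)**2 = (-24 - 1)**2 = (-25)**2 = 625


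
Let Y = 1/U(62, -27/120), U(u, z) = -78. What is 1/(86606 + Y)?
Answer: 78/6755267 ≈ 1.1547e-5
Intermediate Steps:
Y = -1/78 (Y = 1/(-78) = -1/78 ≈ -0.012821)
1/(86606 + Y) = 1/(86606 - 1/78) = 1/(6755267/78) = 78/6755267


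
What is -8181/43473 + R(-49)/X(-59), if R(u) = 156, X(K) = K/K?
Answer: 2257869/14491 ≈ 155.81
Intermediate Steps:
X(K) = 1
-8181/43473 + R(-49)/X(-59) = -8181/43473 + 156/1 = -8181*1/43473 + 156*1 = -2727/14491 + 156 = 2257869/14491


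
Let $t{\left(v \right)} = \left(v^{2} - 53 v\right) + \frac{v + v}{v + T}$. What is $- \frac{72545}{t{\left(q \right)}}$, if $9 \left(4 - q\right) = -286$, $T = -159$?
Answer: $\frac{6516644805}{55402354} \approx 117.62$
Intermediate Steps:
$q = \frac{322}{9}$ ($q = 4 - - \frac{286}{9} = 4 + \frac{286}{9} = \frac{322}{9} \approx 35.778$)
$t{\left(v \right)} = v^{2} - 53 v + \frac{2 v}{-159 + v}$ ($t{\left(v \right)} = \left(v^{2} - 53 v\right) + \frac{v + v}{v - 159} = \left(v^{2} - 53 v\right) + \frac{2 v}{-159 + v} = v^{2} - 53 v + \frac{2 v}{-159 + v}$)
$- \frac{72545}{t{\left(q \right)}} = - \frac{72545}{\frac{322}{9} \frac{1}{-159 + \frac{322}{9}} \left(8429 + \left(\frac{322}{9}\right)^{2} - \frac{68264}{9}\right)} = - \frac{72545}{\frac{322}{9} \frac{1}{- \frac{1109}{9}} \left(8429 + \frac{103684}{81} - \frac{68264}{9}\right)} = - \frac{72545}{\frac{322}{9} \left(- \frac{9}{1109}\right) \frac{172057}{81}} = - \frac{72545}{- \frac{55402354}{89829}} = \left(-72545\right) \left(- \frac{89829}{55402354}\right) = \frac{6516644805}{55402354}$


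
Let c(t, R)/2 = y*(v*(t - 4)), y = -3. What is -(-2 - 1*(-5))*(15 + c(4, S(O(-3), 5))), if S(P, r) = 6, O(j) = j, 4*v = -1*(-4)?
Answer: -45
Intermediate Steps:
v = 1 (v = (-1*(-4))/4 = (1/4)*4 = 1)
c(t, R) = 24 - 6*t (c(t, R) = 2*(-3*(t - 4)) = 2*(-3*(-4 + t)) = 2*(12 - 3*t) = 24 - 6*t)
-(-2 - 1*(-5))*(15 + c(4, S(O(-3), 5))) = -(-2 - 1*(-5))*(15 + (24 - 6*4)) = -(-2 + 5)*(15 + (24 - 24)) = -3*(15 + 0) = -3*15 = -1*45 = -45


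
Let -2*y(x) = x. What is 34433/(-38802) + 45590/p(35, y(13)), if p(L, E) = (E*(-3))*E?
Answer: -2364463417/6557538 ≈ -360.57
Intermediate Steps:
y(x) = -x/2
p(L, E) = -3*E**2 (p(L, E) = (-3*E)*E = -3*E**2)
34433/(-38802) + 45590/p(35, y(13)) = 34433/(-38802) + 45590/((-3*(-1/2*13)**2)) = 34433*(-1/38802) + 45590/((-3*(-13/2)**2)) = -34433/38802 + 45590/((-3*169/4)) = -34433/38802 + 45590/(-507/4) = -34433/38802 + 45590*(-4/507) = -34433/38802 - 182360/507 = -2364463417/6557538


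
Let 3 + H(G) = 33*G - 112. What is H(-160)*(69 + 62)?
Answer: -706745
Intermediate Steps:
H(G) = -115 + 33*G (H(G) = -3 + (33*G - 112) = -3 + (-112 + 33*G) = -115 + 33*G)
H(-160)*(69 + 62) = (-115 + 33*(-160))*(69 + 62) = (-115 - 5280)*131 = -5395*131 = -706745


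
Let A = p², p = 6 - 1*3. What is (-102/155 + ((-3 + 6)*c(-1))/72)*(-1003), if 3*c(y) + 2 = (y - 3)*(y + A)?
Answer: 6325921/5580 ≈ 1133.7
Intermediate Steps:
p = 3 (p = 6 - 3 = 3)
A = 9 (A = 3² = 9)
c(y) = -⅔ + (-3 + y)*(9 + y)/3 (c(y) = -⅔ + ((y - 3)*(y + 9))/3 = -⅔ + ((-3 + y)*(9 + y))/3 = -⅔ + (-3 + y)*(9 + y)/3)
(-102/155 + ((-3 + 6)*c(-1))/72)*(-1003) = (-102/155 + ((-3 + 6)*(-29/3 + 2*(-1) + (⅓)*(-1)²))/72)*(-1003) = (-102*1/155 + (3*(-29/3 - 2 + (⅓)*1))*(1/72))*(-1003) = (-102/155 + (3*(-29/3 - 2 + ⅓))*(1/72))*(-1003) = (-102/155 + (3*(-34/3))*(1/72))*(-1003) = (-102/155 - 34*1/72)*(-1003) = (-102/155 - 17/36)*(-1003) = -6307/5580*(-1003) = 6325921/5580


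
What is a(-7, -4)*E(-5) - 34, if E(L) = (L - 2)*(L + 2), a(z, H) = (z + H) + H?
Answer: -349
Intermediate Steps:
a(z, H) = z + 2*H (a(z, H) = (H + z) + H = z + 2*H)
E(L) = (-2 + L)*(2 + L)
a(-7, -4)*E(-5) - 34 = (-7 + 2*(-4))*(-4 + (-5)²) - 34 = (-7 - 8)*(-4 + 25) - 34 = -15*21 - 34 = -315 - 34 = -349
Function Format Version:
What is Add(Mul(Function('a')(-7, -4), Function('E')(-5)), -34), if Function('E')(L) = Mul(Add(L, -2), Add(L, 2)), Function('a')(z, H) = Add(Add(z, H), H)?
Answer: -349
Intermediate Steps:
Function('a')(z, H) = Add(z, Mul(2, H)) (Function('a')(z, H) = Add(Add(H, z), H) = Add(z, Mul(2, H)))
Function('E')(L) = Mul(Add(-2, L), Add(2, L))
Add(Mul(Function('a')(-7, -4), Function('E')(-5)), -34) = Add(Mul(Add(-7, Mul(2, -4)), Add(-4, Pow(-5, 2))), -34) = Add(Mul(Add(-7, -8), Add(-4, 25)), -34) = Add(Mul(-15, 21), -34) = Add(-315, -34) = -349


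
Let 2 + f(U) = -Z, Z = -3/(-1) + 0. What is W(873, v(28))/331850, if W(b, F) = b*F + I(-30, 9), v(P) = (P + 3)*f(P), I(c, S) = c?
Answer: -27069/66370 ≈ -0.40785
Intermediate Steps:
Z = 3 (Z = -3*(-1) + 0 = 3 + 0 = 3)
f(U) = -5 (f(U) = -2 - 1*3 = -2 - 3 = -5)
v(P) = -15 - 5*P (v(P) = (P + 3)*(-5) = (3 + P)*(-5) = -15 - 5*P)
W(b, F) = -30 + F*b (W(b, F) = b*F - 30 = F*b - 30 = -30 + F*b)
W(873, v(28))/331850 = (-30 + (-15 - 5*28)*873)/331850 = (-30 + (-15 - 140)*873)*(1/331850) = (-30 - 155*873)*(1/331850) = (-30 - 135315)*(1/331850) = -135345*1/331850 = -27069/66370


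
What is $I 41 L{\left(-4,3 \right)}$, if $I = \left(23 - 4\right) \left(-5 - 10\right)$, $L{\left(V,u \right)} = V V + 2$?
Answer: $-210330$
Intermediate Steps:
$L{\left(V,u \right)} = 2 + V^{2}$ ($L{\left(V,u \right)} = V^{2} + 2 = 2 + V^{2}$)
$I = -285$ ($I = 19 \left(-15\right) = -285$)
$I 41 L{\left(-4,3 \right)} = \left(-285\right) 41 \left(2 + \left(-4\right)^{2}\right) = - 11685 \left(2 + 16\right) = \left(-11685\right) 18 = -210330$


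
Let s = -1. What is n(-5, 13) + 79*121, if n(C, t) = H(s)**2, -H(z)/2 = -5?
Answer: 9659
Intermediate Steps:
H(z) = 10 (H(z) = -2*(-5) = 10)
n(C, t) = 100 (n(C, t) = 10**2 = 100)
n(-5, 13) + 79*121 = 100 + 79*121 = 100 + 9559 = 9659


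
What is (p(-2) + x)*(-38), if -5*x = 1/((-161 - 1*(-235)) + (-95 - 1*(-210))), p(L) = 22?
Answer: -789982/945 ≈ -835.96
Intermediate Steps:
x = -1/945 (x = -1/(5*((-161 - 1*(-235)) + (-95 - 1*(-210)))) = -1/(5*((-161 + 235) + (-95 + 210))) = -1/(5*(74 + 115)) = -⅕/189 = -⅕*1/189 = -1/945 ≈ -0.0010582)
(p(-2) + x)*(-38) = (22 - 1/945)*(-38) = (20789/945)*(-38) = -789982/945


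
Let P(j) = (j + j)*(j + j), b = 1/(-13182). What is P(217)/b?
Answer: -2482908792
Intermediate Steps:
b = -1/13182 ≈ -7.5861e-5
P(j) = 4*j² (P(j) = (2*j)*(2*j) = 4*j²)
P(217)/b = (4*217²)/(-1/13182) = (4*47089)*(-13182) = 188356*(-13182) = -2482908792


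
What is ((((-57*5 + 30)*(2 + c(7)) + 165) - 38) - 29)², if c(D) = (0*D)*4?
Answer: 169744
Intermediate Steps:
c(D) = 0 (c(D) = 0*4 = 0)
((((-57*5 + 30)*(2 + c(7)) + 165) - 38) - 29)² = ((((-57*5 + 30)*(2 + 0) + 165) - 38) - 29)² = ((((-285 + 30)*2 + 165) - 38) - 29)² = (((-255*2 + 165) - 38) - 29)² = (((-510 + 165) - 38) - 29)² = ((-345 - 38) - 29)² = (-383 - 29)² = (-412)² = 169744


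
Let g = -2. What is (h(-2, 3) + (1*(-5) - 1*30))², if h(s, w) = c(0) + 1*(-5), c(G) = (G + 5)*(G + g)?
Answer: 2500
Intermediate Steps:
c(G) = (-2 + G)*(5 + G) (c(G) = (G + 5)*(G - 2) = (5 + G)*(-2 + G) = (-2 + G)*(5 + G))
h(s, w) = -15 (h(s, w) = (-10 + 0² + 3*0) + 1*(-5) = (-10 + 0 + 0) - 5 = -10 - 5 = -15)
(h(-2, 3) + (1*(-5) - 1*30))² = (-15 + (1*(-5) - 1*30))² = (-15 + (-5 - 30))² = (-15 - 35)² = (-50)² = 2500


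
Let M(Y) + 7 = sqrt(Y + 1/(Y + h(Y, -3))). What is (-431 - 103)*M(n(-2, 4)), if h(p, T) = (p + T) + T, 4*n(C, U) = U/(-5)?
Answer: 3738 - 267*I*sqrt(570)/20 ≈ 3738.0 - 318.73*I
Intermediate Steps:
n(C, U) = -U/20 (n(C, U) = (U/(-5))/4 = (U*(-1/5))/4 = (-U/5)/4 = -U/20)
h(p, T) = p + 2*T (h(p, T) = (T + p) + T = p + 2*T)
M(Y) = -7 + sqrt(Y + 1/(-6 + 2*Y)) (M(Y) = -7 + sqrt(Y + 1/(Y + (Y + 2*(-3)))) = -7 + sqrt(Y + 1/(Y + (Y - 6))) = -7 + sqrt(Y + 1/(Y + (-6 + Y))) = -7 + sqrt(Y + 1/(-6 + 2*Y)))
(-431 - 103)*M(n(-2, 4)) = (-431 - 103)*(-7 + sqrt(2/(-3 - 1/20*4) + 4*(-1/20*4))/2) = -534*(-7 + sqrt(2/(-3 - 1/5) + 4*(-1/5))/2) = -534*(-7 + sqrt(2/(-16/5) - 4/5)/2) = -534*(-7 + sqrt(2*(-5/16) - 4/5)/2) = -534*(-7 + sqrt(-5/8 - 4/5)/2) = -534*(-7 + sqrt(-57/40)/2) = -534*(-7 + (I*sqrt(570)/20)/2) = -534*(-7 + I*sqrt(570)/40) = 3738 - 267*I*sqrt(570)/20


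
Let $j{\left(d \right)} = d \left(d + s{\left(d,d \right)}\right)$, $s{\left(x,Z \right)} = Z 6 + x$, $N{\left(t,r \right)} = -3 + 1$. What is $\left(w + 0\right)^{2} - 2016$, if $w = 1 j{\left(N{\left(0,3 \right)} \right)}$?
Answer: $-992$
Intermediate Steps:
$N{\left(t,r \right)} = -2$
$s{\left(x,Z \right)} = x + 6 Z$ ($s{\left(x,Z \right)} = 6 Z + x = x + 6 Z$)
$j{\left(d \right)} = 8 d^{2}$ ($j{\left(d \right)} = d \left(d + \left(d + 6 d\right)\right) = d \left(d + 7 d\right) = d 8 d = 8 d^{2}$)
$w = 32$ ($w = 1 \cdot 8 \left(-2\right)^{2} = 1 \cdot 8 \cdot 4 = 1 \cdot 32 = 32$)
$\left(w + 0\right)^{2} - 2016 = \left(32 + 0\right)^{2} - 2016 = 32^{2} - 2016 = 1024 - 2016 = -992$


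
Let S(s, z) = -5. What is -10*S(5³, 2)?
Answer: 50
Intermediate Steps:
-10*S(5³, 2) = -10*(-5) = 50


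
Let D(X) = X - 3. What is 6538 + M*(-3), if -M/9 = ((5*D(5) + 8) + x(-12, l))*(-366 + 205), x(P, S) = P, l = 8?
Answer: -19544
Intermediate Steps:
D(X) = -3 + X
M = 8694 (M = -9*((5*(-3 + 5) + 8) - 12)*(-366 + 205) = -9*((5*2 + 8) - 12)*(-161) = -9*((10 + 8) - 12)*(-161) = -9*(18 - 12)*(-161) = -54*(-161) = -9*(-966) = 8694)
6538 + M*(-3) = 6538 + 8694*(-3) = 6538 - 26082 = -19544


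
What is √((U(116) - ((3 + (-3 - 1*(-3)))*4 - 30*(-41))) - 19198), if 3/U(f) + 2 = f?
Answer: I*√29515322/38 ≈ 142.97*I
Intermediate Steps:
U(f) = 3/(-2 + f)
√((U(116) - ((3 + (-3 - 1*(-3)))*4 - 30*(-41))) - 19198) = √((3/(-2 + 116) - ((3 + (-3 - 1*(-3)))*4 - 30*(-41))) - 19198) = √((3/114 - ((3 + (-3 + 3))*4 + 1230)) - 19198) = √((3*(1/114) - ((3 + 0)*4 + 1230)) - 19198) = √((1/38 - (3*4 + 1230)) - 19198) = √((1/38 - (12 + 1230)) - 19198) = √((1/38 - 1*1242) - 19198) = √((1/38 - 1242) - 19198) = √(-47195/38 - 19198) = √(-776719/38) = I*√29515322/38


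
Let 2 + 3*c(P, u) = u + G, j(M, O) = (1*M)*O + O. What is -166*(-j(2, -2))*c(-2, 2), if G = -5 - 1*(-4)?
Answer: 332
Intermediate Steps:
j(M, O) = O + M*O (j(M, O) = M*O + O = O + M*O)
G = -1 (G = -5 + 4 = -1)
c(P, u) = -1 + u/3 (c(P, u) = -2/3 + (u - 1)/3 = -2/3 + (-1 + u)/3 = -2/3 + (-1/3 + u/3) = -1 + u/3)
-166*(-j(2, -2))*c(-2, 2) = -166*(-(-2)*(1 + 2))*(-1 + (1/3)*2) = -166*(-(-2)*3)*(-1 + 2/3) = -166*(-1*(-6))*(-1)/3 = -996*(-1)/3 = -166*(-2) = 332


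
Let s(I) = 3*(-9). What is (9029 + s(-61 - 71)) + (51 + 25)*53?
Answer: 13030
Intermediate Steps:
s(I) = -27
(9029 + s(-61 - 71)) + (51 + 25)*53 = (9029 - 27) + (51 + 25)*53 = 9002 + 76*53 = 9002 + 4028 = 13030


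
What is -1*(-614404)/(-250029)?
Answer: -614404/250029 ≈ -2.4573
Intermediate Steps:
-1*(-614404)/(-250029) = 614404*(-1/250029) = -614404/250029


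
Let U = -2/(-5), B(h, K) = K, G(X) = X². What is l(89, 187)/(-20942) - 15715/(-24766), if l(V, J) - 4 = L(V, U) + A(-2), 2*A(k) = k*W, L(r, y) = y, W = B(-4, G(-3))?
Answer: 58788831/92615995 ≈ 0.63476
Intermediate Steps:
U = ⅖ (U = -2*(-⅕) = ⅖ ≈ 0.40000)
W = 9 (W = (-3)² = 9)
A(k) = 9*k/2 (A(k) = (k*9)/2 = (9*k)/2 = 9*k/2)
l(V, J) = -23/5 (l(V, J) = 4 + (⅖ + (9/2)*(-2)) = 4 + (⅖ - 9) = 4 - 43/5 = -23/5)
l(89, 187)/(-20942) - 15715/(-24766) = -23/5/(-20942) - 15715/(-24766) = -23/5*(-1/20942) - 15715*(-1/24766) = 23/104710 + 2245/3538 = 58788831/92615995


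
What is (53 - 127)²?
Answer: 5476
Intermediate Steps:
(53 - 127)² = (-74)² = 5476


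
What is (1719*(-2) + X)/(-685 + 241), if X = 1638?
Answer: 150/37 ≈ 4.0541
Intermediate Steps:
(1719*(-2) + X)/(-685 + 241) = (1719*(-2) + 1638)/(-685 + 241) = (-3438 + 1638)/(-444) = -1800*(-1/444) = 150/37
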